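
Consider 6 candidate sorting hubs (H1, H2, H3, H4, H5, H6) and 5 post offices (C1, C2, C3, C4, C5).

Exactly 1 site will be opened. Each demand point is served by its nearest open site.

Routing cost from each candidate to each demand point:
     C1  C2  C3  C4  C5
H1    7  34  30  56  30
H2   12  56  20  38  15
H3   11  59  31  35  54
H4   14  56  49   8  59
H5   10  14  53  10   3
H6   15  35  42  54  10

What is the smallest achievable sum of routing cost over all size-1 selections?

Open {H5}.
  C1→H5 10, C2→H5 14, C3→H5 53, C4→H5 10, C5→H5 3  ⇒ total 90.
Compare {H2}: total 141.
Compare {H6}: total 156.
No size-1 selection does better; minimum is 90.

90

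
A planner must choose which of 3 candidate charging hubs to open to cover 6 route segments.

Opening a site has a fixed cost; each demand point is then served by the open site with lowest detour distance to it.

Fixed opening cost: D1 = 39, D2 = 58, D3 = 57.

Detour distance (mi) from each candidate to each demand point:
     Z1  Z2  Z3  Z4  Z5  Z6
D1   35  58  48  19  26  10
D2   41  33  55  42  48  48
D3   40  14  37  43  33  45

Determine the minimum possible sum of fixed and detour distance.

Open {D1}: assign each demand point to its cheapest open site.
  Z1→D1 35, Z2→D1 58, Z3→D1 48, Z4→D1 19, Z5→D1 26, Z6→D1 10
  detour distance 196, fixed 39 → total 235.
Compare {D1, D3}: detour distance 141 + fixed 96 = 237.
Compare {D1, D2}: detour distance 171 + fixed 97 = 268.
Compare {D3}: detour distance 212 + fixed 57 = 269.
All other subsets cost ≥ 237. Minimum total cost: 235.

235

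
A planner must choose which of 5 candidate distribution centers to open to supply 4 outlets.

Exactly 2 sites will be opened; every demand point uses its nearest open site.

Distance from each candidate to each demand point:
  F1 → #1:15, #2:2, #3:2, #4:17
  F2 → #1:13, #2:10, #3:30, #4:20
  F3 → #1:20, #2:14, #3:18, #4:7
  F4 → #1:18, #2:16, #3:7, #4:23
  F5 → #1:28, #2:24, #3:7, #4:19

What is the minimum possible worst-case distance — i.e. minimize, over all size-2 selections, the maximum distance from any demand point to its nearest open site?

Open {F1, F3}.
  Farthest demand point is #1 at distance 15 (to F1); all others are ≤ 15.
With {F1, F2} the worst case is 17.
With {F1, F4} the worst case is 17.
No size-2 selection achieves below 15.

15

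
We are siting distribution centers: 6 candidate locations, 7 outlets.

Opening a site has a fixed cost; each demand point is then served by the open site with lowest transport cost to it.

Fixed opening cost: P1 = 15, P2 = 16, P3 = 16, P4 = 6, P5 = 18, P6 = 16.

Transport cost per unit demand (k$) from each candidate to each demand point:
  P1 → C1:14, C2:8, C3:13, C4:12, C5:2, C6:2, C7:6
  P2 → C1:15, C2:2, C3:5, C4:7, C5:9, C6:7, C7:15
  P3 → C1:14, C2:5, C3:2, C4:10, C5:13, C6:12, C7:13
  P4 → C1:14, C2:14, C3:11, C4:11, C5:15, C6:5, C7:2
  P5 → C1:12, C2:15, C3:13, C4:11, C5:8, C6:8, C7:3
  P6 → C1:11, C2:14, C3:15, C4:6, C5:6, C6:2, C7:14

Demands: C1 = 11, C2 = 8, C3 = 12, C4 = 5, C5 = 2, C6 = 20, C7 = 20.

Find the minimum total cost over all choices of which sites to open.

337

Open {P2, P3, P4, P6}: assign each demand point to its cheapest open site.
  C1→P6 11×11=121, C2→P2 8×2=16, C3→P3 12×2=24, C4→P6 5×6=30, C5→P6 2×6=12, C6→P6 20×2=40, C7→P4 20×2=40
  transport cost 283, fixed 54 → total 337.
Compare {P1, P2, P3, P4, P6}: transport cost 275 + fixed 69 = 344.
Compare {P3, P4, P6}: transport cost 307 + fixed 38 = 345.
Compare {P1, P3, P4, P6}: transport cost 299 + fixed 53 = 352.
All other subsets cost ≥ 344. Minimum total cost: 337.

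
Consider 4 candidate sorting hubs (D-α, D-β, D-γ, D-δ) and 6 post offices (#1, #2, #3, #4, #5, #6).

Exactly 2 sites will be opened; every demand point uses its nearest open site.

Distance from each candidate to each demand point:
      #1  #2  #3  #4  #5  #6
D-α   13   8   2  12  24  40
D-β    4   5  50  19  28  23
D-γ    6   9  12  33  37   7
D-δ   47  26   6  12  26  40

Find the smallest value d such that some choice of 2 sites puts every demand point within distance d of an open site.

24

Open {D-α, D-β}.
  Farthest demand point is #5 at distance 24 (to D-α); all others are ≤ 24.
With {D-α, D-γ} the worst case is 24.
With {D-β, D-δ} the worst case is 26.
No size-2 selection achieves below 24.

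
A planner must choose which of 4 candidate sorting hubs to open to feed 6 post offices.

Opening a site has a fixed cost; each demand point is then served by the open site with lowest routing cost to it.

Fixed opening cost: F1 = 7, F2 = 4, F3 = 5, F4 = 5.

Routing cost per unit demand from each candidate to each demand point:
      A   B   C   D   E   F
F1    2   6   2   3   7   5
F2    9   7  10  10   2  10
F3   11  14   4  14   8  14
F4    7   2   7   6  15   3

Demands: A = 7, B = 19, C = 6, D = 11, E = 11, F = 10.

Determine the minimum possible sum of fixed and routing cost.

165

Open {F1, F2, F4}: assign each demand point to its cheapest open site.
  A→F1 7×2=14, B→F4 19×2=38, C→F1 6×2=12, D→F1 11×3=33, E→F2 11×2=22, F→F4 10×3=30
  routing cost 149, fixed 16 → total 165.
Compare {F1, F2, F3, F4}: routing cost 149 + fixed 21 = 170.
Compare {F1, F4}: routing cost 204 + fixed 12 = 216.
Compare {F1, F3, F4}: routing cost 204 + fixed 17 = 221.
All other subsets cost ≥ 170. Minimum total cost: 165.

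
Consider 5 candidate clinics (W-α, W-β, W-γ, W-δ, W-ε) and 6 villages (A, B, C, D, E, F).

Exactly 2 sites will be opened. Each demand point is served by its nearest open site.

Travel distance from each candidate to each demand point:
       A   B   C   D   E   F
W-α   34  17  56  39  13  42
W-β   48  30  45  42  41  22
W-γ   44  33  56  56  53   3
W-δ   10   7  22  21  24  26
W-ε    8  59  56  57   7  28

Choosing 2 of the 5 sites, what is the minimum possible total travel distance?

Open {W-γ, W-δ}.
  A→W-δ 10, B→W-δ 7, C→W-δ 22, D→W-δ 21, E→W-δ 24, F→W-γ 3  ⇒ total 87.
Compare {W-δ, W-ε}: total 91.
Compare {W-α, W-δ}: total 99.
No size-2 selection does better; minimum is 87.

87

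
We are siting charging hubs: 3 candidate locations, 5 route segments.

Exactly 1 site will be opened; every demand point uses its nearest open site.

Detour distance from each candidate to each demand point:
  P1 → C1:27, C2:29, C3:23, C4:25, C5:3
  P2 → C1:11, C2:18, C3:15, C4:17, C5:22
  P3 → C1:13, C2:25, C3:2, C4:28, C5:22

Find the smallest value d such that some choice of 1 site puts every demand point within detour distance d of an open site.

22

Open {P2}.
  Farthest demand point is C5 at detour distance 22 (to P2); all others are ≤ 22.
With {P3} the worst case is 28.
With {P1} the worst case is 29.
No size-1 selection achieves below 22.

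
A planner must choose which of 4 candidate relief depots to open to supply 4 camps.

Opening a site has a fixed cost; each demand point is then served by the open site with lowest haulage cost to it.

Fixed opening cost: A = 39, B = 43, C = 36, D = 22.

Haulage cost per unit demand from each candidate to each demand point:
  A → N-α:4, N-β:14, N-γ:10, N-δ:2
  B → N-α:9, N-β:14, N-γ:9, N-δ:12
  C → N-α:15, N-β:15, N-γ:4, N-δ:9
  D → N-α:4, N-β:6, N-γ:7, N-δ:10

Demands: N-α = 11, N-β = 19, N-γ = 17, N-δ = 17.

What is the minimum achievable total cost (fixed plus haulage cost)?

357

Open {A, C, D}: assign each demand point to its cheapest open site.
  N-α→A 11×4=44, N-β→D 19×6=114, N-γ→C 17×4=68, N-δ→A 17×2=34
  haulage cost 260, fixed 97 → total 357.
Compare {A, D}: haulage cost 311 + fixed 61 = 372.
Compare {A, B, C, D}: haulage cost 260 + fixed 140 = 400.
Compare {A, B, D}: haulage cost 311 + fixed 104 = 415.
All other subsets cost ≥ 372. Minimum total cost: 357.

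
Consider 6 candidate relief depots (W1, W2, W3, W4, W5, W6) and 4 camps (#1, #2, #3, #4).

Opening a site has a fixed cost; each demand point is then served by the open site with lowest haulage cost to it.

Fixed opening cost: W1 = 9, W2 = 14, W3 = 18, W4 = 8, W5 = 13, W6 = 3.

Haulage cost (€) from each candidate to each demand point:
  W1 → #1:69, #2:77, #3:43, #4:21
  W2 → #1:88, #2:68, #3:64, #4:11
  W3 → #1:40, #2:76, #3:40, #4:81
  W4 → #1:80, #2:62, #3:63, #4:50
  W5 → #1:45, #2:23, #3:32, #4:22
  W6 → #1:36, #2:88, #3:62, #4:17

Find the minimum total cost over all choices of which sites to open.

Open {W5, W6}: assign each demand point to its cheapest open site.
  #1→W6 36, #2→W5 23, #3→W5 32, #4→W6 17
  haulage cost 108, fixed 16 → total 124.
Compare {W2, W5, W6}: haulage cost 102 + fixed 30 = 132.
Compare {W4, W5, W6}: haulage cost 108 + fixed 24 = 132.
Compare {W1, W5, W6}: haulage cost 108 + fixed 25 = 133.
All other subsets cost ≥ 132. Minimum total cost: 124.

124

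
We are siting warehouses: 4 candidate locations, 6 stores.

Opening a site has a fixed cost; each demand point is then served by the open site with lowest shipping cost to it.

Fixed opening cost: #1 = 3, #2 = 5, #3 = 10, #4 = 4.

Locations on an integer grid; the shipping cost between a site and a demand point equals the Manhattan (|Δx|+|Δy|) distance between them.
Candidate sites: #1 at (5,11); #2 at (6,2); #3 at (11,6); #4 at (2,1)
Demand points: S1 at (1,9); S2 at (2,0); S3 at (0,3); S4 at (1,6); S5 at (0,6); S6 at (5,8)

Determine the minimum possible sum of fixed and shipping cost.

34

Open {#1, #4}: assign each demand point to its cheapest open site.
  S1→#1 6, S2→#4 1, S3→#4 4, S4→#4 6, S5→#4 7, S6→#1 3
  shipping cost 27, fixed 7 → total 34.
Compare {#1, #2, #4}: shipping cost 27 + fixed 12 = 39.
Compare {#4}: shipping cost 37 + fixed 4 = 41.
Compare {#2, #4}: shipping cost 34 + fixed 9 = 43.
All other subsets cost ≥ 39. Minimum total cost: 34.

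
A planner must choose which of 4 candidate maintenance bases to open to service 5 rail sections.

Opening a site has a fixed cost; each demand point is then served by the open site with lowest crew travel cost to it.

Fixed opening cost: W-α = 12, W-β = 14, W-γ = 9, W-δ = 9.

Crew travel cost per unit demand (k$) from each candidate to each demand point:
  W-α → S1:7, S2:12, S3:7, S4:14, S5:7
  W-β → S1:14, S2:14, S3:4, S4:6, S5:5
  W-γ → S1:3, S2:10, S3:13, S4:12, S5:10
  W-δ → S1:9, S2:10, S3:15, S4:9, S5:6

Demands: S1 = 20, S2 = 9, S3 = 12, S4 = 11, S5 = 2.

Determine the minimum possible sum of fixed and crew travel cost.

297

Open {W-β, W-γ}: assign each demand point to its cheapest open site.
  S1→W-γ 20×3=60, S2→W-γ 9×10=90, S3→W-β 12×4=48, S4→W-β 11×6=66, S5→W-β 2×5=10
  crew travel cost 274, fixed 23 → total 297.
Compare {W-β, W-γ, W-δ}: crew travel cost 274 + fixed 32 = 306.
Compare {W-α, W-β, W-γ}: crew travel cost 274 + fixed 35 = 309.
Compare {W-α, W-β, W-γ, W-δ}: crew travel cost 274 + fixed 44 = 318.
All other subsets cost ≥ 306. Minimum total cost: 297.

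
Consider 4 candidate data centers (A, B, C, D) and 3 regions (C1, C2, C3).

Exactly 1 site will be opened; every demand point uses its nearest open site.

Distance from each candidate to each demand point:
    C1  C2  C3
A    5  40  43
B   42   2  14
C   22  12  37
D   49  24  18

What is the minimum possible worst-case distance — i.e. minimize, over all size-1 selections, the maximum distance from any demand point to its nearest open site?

37

Open {C}.
  Farthest demand point is C3 at distance 37 (to C); all others are ≤ 37.
With {B} the worst case is 42.
With {A} the worst case is 43.
No size-1 selection achieves below 37.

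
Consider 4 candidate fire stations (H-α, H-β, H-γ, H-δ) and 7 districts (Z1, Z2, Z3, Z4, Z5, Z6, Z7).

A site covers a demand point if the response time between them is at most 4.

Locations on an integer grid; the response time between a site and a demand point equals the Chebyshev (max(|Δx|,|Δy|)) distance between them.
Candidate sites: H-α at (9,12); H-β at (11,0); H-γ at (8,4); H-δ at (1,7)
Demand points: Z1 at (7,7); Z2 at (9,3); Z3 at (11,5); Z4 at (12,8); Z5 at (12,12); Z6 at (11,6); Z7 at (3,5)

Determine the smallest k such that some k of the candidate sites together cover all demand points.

3

Coverage sets (demand points within 4 of each site):
  H-α: {Z4, Z5}
  H-β: {Z2}
  H-γ: {Z1, Z2, Z3, Z4, Z6}
  H-δ: {Z7}
No 2 sites suffice: every size-2 union leaves at least one demand point uncovered.
But {H-α, H-γ, H-δ} covers everything, so the minimum is 3.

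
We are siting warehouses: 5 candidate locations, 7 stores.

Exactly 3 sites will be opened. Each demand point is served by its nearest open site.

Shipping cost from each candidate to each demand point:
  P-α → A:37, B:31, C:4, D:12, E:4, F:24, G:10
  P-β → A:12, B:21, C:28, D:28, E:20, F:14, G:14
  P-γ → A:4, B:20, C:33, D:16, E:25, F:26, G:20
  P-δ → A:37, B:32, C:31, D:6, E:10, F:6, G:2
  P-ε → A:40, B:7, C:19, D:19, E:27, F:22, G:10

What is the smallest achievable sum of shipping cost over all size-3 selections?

Open {P-α, P-γ, P-δ}.
  A→P-γ 4, B→P-γ 20, C→P-α 4, D→P-δ 6, E→P-α 4, F→P-δ 6, G→P-δ 2  ⇒ total 46.
Compare {P-γ, P-δ, P-ε}: total 54.
Compare {P-α, P-β, P-δ}: total 55.
No size-3 selection does better; minimum is 46.

46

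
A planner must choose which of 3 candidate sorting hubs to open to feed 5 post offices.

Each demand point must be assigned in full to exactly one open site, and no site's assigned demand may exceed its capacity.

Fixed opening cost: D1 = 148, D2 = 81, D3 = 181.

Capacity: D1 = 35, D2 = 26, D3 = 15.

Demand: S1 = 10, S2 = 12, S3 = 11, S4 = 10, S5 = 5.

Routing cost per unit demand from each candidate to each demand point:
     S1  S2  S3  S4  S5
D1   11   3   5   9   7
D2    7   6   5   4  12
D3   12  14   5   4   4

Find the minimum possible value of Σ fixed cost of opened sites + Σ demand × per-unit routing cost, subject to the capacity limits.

465

Open {D1, D2}; cheapest assignment that respects the capacities:
  D1 (cap 35, load 28): S2, S3, S5 — cost 12×3 + 11×5 + 5×7 = 126
  D2 (cap 26, load 20): S1, S4 — cost 10×7 + 10×4 = 110
  Shipping 236, fixed 229 → total 465.
  Any other capacity-feasible assignment to {D1, D2} ships for at least 236.
Compare {D1, D3}: its best feasible assignment gives total 590.
Compare {D1, D2, D3}: its best feasible assignment gives total 631.
Every other set of open sites that can feasibly serve all demand totals ≥ 590 even under its best assignment. Minimum: 465.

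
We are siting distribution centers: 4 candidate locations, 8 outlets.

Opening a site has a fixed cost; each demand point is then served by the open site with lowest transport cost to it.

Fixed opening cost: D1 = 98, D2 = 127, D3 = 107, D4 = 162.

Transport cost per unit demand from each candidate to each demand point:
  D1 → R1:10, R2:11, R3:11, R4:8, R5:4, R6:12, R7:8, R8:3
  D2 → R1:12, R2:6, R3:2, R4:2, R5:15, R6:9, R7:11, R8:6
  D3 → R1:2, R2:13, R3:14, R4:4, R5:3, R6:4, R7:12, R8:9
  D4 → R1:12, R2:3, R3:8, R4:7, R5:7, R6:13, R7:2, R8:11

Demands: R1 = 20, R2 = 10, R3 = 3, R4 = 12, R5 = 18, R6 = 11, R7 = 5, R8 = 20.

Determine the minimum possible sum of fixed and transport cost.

Open {D1, D3}: assign each demand point to its cheapest open site.
  R1→D3 20×2=40, R2→D1 10×11=110, R3→D1 3×11=33, R4→D3 12×4=48, R5→D3 18×3=54, R6→D3 11×4=44, R7→D1 5×8=40, R8→D1 20×3=60
  transport cost 429, fixed 205 → total 634.
Compare {D2, D3}: transport cost 403 + fixed 234 = 637.
Compare {D1, D2, D3}: transport cost 328 + fixed 332 = 660.
Compare {D1, D3, D4}: transport cost 310 + fixed 367 = 677.
All other subsets cost ≥ 637. Minimum total cost: 634.

634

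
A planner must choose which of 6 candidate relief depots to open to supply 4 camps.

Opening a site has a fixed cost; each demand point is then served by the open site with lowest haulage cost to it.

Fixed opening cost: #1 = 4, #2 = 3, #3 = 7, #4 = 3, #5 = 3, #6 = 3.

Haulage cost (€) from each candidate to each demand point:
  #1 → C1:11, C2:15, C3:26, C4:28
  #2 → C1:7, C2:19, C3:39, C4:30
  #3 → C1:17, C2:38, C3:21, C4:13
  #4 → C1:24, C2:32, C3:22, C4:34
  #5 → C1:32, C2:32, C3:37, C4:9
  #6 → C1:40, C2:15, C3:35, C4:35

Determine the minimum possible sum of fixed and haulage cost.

65

Open {#2, #4, #5, #6}: assign each demand point to its cheapest open site.
  C1→#2 7, C2→#6 15, C3→#4 22, C4→#5 9
  haulage cost 53, fixed 12 → total 65.
Compare {#2, #4, #5}: haulage cost 57 + fixed 9 = 66.
Compare {#1, #2, #4, #5}: haulage cost 53 + fixed 13 = 66.
Compare {#1, #2, #5}: haulage cost 57 + fixed 10 = 67.
All other subsets cost ≥ 66. Minimum total cost: 65.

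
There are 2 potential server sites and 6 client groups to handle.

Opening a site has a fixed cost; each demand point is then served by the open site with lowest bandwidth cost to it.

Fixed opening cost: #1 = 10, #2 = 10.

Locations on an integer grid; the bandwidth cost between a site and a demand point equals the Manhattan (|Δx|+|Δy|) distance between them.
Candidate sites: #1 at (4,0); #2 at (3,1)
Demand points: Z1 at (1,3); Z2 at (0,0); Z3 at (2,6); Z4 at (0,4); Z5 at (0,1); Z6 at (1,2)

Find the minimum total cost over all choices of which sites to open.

Open {#2}: assign each demand point to its cheapest open site.
  Z1→#2 4, Z2→#2 4, Z3→#2 6, Z4→#2 6, Z5→#2 3, Z6→#2 3
  bandwidth cost 26, fixed 10 → total 36.
Compare {#1}: bandwidth cost 36 + fixed 10 = 46.
Compare {#1, #2}: bandwidth cost 26 + fixed 20 = 46.

36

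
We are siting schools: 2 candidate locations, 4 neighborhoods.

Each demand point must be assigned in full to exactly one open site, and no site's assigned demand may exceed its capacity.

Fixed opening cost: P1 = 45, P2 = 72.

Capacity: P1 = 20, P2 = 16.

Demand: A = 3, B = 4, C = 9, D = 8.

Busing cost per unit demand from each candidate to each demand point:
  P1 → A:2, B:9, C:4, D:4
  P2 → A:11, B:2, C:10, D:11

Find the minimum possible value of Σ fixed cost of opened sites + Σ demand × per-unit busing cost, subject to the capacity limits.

199

Open {P1, P2}; cheapest assignment that respects the capacities:
  P1 (cap 20, load 20): A, C, D — cost 3×2 + 9×4 + 8×4 = 74
  P2 (cap 16, load 4): B — cost 4×2 = 8
  Shipping 82, fixed 117 → total 199.
  Any other capacity-feasible assignment to {P1, P2} ships for at least 82.
Total demand is 24 and no other set of sites has combined capacity ≥ 24, so {P1, P2} is the only feasible choice of open sites. Minimum: 199.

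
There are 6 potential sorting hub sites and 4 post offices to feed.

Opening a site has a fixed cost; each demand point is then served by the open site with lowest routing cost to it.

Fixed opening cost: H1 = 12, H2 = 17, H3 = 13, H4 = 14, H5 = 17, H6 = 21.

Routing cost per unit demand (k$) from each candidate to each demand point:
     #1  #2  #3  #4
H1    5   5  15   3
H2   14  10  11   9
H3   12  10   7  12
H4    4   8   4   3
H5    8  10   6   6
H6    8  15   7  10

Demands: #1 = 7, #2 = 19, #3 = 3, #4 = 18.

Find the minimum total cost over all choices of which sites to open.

Open {H1, H4}: assign each demand point to its cheapest open site.
  #1→H4 7×4=28, #2→H1 19×5=95, #3→H4 3×4=12, #4→H1 18×3=54
  routing cost 189, fixed 26 → total 215.
Compare {H1, H3, H4}: routing cost 189 + fixed 39 = 228.
Compare {H1, H3}: routing cost 205 + fixed 25 = 230.
Compare {H1, H5}: routing cost 202 + fixed 29 = 231.
All other subsets cost ≥ 228. Minimum total cost: 215.

215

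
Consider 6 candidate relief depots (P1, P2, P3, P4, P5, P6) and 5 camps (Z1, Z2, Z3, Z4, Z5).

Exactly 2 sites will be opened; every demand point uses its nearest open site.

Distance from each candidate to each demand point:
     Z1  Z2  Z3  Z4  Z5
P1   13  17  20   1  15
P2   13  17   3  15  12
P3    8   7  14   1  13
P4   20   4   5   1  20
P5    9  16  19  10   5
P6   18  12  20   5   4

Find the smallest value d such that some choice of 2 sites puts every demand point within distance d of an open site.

Open {P4, P5}.
  Farthest demand point is Z1 at distance 9 (to P5); all others are ≤ 9.
With {P2, P3} the worst case is 12.
With {P2, P4} the worst case is 13.
No size-2 selection achieves below 9.

9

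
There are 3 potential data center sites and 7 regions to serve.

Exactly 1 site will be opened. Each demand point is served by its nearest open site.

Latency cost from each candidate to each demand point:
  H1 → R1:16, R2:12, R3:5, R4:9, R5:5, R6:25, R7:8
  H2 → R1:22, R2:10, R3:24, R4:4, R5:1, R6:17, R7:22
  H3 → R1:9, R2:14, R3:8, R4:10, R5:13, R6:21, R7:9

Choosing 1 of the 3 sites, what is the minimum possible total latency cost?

Open {H1}.
  R1→H1 16, R2→H1 12, R3→H1 5, R4→H1 9, R5→H1 5, R6→H1 25, R7→H1 8  ⇒ total 80.
Compare {H3}: total 84.
Compare {H2}: total 100.

80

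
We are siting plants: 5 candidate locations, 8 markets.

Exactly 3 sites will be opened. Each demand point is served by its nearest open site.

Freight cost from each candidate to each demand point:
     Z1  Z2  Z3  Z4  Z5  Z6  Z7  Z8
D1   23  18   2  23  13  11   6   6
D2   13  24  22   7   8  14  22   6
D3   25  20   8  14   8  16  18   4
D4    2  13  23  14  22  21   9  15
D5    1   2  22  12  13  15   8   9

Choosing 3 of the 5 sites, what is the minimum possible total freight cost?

Open {D1, D2, D5}.
  Z1→D5 1, Z2→D5 2, Z3→D1 2, Z4→D2 7, Z5→D2 8, Z6→D1 11, Z7→D1 6, Z8→D1 6  ⇒ total 43.
Compare {D1, D3, D5}: total 46.
Compare {D2, D3, D5}: total 52.
No size-3 selection does better; minimum is 43.

43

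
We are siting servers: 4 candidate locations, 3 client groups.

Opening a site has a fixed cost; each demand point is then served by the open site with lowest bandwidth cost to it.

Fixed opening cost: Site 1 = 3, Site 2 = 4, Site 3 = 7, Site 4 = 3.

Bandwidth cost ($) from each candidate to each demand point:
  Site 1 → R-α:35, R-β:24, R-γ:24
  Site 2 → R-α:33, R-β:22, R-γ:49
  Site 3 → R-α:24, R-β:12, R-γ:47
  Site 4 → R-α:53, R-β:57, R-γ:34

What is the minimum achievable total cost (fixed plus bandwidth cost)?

Open {Site 1, Site 3}: assign each demand point to its cheapest open site.
  R-α→Site 3 24, R-β→Site 3 12, R-γ→Site 1 24
  bandwidth cost 60, fixed 10 → total 70.
Compare {Site 1, Site 3, Site 4}: bandwidth cost 60 + fixed 13 = 73.
Compare {Site 1, Site 2, Site 3}: bandwidth cost 60 + fixed 14 = 74.
Compare {Site 1, Site 2, Site 3, Site 4}: bandwidth cost 60 + fixed 17 = 77.
All other subsets cost ≥ 73. Minimum total cost: 70.

70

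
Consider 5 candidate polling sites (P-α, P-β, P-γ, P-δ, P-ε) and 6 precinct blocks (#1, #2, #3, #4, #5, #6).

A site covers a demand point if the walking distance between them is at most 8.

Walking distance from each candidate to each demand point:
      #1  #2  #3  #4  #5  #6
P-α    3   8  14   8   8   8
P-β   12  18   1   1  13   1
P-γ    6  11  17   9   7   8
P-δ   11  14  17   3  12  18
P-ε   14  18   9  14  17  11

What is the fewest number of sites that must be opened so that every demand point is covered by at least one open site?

Coverage sets (demand points within 8 of each site):
  P-α: {#1, #2, #4, #5, #6}
  P-β: {#3, #4, #6}
  P-γ: {#1, #5, #6}
  P-δ: {#4}
  P-ε: {}
No single site covers all 6 demand points.
But {P-α, P-β} covers everything, so the minimum is 2.

2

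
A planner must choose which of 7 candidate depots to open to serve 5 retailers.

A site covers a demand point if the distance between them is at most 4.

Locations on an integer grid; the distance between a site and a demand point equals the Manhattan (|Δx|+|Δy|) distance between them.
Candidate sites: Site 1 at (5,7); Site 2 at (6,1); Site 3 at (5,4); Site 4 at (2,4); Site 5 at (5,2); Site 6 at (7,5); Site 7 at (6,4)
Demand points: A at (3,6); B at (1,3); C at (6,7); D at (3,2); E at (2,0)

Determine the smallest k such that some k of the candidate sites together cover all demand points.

Coverage sets (demand points within 4 of each site):
  Site 1: {A, C}
  Site 2: {D}
  Site 3: {A, C, D}
  Site 4: {A, B, D, E}
  Site 5: {D}
  Site 6: {C}
  Site 7: {C}
No single site covers all 5 demand points.
But {Site 1, Site 4} covers everything, so the minimum is 2.

2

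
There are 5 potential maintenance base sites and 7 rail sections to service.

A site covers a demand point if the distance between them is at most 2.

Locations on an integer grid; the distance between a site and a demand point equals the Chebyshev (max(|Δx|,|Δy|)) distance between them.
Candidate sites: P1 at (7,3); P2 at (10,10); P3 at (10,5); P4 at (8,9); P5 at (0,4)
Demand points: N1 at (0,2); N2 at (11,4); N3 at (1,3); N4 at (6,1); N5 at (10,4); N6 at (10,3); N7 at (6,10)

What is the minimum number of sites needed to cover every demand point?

Coverage sets (demand points within 2 of each site):
  P1: {N4}
  P2: {}
  P3: {N2, N5, N6}
  P4: {N7}
  P5: {N1, N3}
No 3 sites suffice: every size-3 union leaves at least one demand point uncovered.
But {P1, P3, P4, P5} covers everything, so the minimum is 4.

4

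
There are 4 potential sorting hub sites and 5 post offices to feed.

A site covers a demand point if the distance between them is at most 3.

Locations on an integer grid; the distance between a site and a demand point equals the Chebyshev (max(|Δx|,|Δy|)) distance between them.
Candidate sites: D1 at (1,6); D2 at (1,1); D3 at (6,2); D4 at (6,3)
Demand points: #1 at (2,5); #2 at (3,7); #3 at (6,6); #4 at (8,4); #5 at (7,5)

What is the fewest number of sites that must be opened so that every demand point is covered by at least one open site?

Coverage sets (demand points within 3 of each site):
  D1: {#1, #2}
  D2: {}
  D3: {#4, #5}
  D4: {#3, #4, #5}
No single site covers all 5 demand points.
But {D1, D4} covers everything, so the minimum is 2.

2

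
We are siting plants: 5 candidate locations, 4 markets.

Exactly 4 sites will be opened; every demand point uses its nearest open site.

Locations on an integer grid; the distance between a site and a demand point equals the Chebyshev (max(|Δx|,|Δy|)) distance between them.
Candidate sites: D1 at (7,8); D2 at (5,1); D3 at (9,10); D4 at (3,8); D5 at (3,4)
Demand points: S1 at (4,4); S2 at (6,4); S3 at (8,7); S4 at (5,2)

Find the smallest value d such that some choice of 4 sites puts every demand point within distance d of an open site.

Open {D1, D2, D3, D4}.
  Farthest demand point is S1 at distance 3 (to D2); all others are ≤ 3.
With {D1, D2, D3, D5} the worst case is 3.
With {D1, D2, D4, D5} the worst case is 3.
No size-4 selection achieves below 3.

3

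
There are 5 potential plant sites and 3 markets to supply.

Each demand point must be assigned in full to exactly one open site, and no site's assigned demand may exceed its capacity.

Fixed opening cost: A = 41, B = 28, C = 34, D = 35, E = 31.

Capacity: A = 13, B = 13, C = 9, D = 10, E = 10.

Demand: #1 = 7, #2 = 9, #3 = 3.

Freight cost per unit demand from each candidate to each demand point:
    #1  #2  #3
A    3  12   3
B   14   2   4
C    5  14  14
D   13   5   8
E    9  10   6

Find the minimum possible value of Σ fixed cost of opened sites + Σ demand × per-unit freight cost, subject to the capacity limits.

Open {A, B}; cheapest assignment that respects the capacities:
  A (cap 13, load 10): #1, #3 — cost 7×3 + 3×3 = 30
  B (cap 13, load 9): #2 — cost 9×2 = 18
  Shipping 48, fixed 69 → total 117.
  Any other capacity-feasible assignment to {A, B} ships for at least 48.
Compare {B, C}: its best feasible assignment gives total 127.
Compare {A, B, E}: its best feasible assignment gives total 148.
Every other set of open sites that can feasibly serve all demand totals ≥ 127 even under its best assignment. Minimum: 117.

117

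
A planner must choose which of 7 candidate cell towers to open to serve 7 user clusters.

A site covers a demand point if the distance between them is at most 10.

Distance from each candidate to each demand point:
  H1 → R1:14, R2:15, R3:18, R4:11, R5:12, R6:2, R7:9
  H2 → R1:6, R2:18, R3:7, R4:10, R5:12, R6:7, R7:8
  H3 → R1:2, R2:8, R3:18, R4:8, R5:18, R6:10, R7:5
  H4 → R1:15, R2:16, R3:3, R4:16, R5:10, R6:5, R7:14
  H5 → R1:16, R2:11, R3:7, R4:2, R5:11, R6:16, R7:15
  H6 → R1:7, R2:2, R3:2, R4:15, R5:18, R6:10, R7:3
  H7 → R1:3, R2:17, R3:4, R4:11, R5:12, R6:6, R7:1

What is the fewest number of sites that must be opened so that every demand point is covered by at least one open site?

Coverage sets (demand points within 10 of each site):
  H1: {R6, R7}
  H2: {R1, R3, R4, R6, R7}
  H3: {R1, R2, R4, R6, R7}
  H4: {R3, R5, R6}
  H5: {R3, R4}
  H6: {R1, R2, R3, R6, R7}
  H7: {R1, R3, R6, R7}
No single site covers all 7 demand points.
But {H3, H4} covers everything, so the minimum is 2.

2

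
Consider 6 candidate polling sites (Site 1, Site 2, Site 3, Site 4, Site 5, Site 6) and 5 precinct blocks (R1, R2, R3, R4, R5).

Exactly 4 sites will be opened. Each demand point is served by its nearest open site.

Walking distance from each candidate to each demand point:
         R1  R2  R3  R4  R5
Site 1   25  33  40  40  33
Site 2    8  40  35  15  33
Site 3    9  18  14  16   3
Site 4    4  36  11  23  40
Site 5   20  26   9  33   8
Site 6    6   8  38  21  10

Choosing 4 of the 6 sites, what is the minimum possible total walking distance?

Open {Site 3, Site 4, Site 5, Site 6}.
  R1→Site 4 4, R2→Site 6 8, R3→Site 5 9, R4→Site 3 16, R5→Site 3 3  ⇒ total 40.
Compare {Site 2, Site 3, Site 4, Site 6}: total 41.
Compare {Site 2, Site 3, Site 5, Site 6}: total 41.
No size-4 selection does better; minimum is 40.

40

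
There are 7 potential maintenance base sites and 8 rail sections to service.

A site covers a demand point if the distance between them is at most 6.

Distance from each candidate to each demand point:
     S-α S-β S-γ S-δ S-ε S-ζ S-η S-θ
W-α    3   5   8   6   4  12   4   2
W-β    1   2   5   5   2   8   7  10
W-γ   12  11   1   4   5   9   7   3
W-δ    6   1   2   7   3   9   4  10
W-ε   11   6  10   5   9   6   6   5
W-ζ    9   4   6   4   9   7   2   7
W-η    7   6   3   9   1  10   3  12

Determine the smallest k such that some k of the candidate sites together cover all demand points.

Coverage sets (demand points within 6 of each site):
  W-α: {S-α, S-β, S-δ, S-ε, S-η, S-θ}
  W-β: {S-α, S-β, S-γ, S-δ, S-ε}
  W-γ: {S-γ, S-δ, S-ε, S-θ}
  W-δ: {S-α, S-β, S-γ, S-ε, S-η}
  W-ε: {S-β, S-δ, S-ζ, S-η, S-θ}
  W-ζ: {S-β, S-γ, S-δ, S-η}
  W-η: {S-β, S-γ, S-ε, S-η}
No single site covers all 8 demand points.
But {W-β, W-ε} covers everything, so the minimum is 2.

2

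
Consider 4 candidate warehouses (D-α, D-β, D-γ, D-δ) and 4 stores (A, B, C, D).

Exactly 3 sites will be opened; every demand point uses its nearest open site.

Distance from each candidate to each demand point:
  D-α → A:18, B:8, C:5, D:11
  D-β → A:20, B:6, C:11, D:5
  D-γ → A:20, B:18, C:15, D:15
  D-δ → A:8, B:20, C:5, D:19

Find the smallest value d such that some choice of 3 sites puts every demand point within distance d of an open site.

Open {D-α, D-β, D-δ}.
  Farthest demand point is A at distance 8 (to D-δ); all others are ≤ 8.
With {D-β, D-γ, D-δ} the worst case is 8.
With {D-α, D-γ, D-δ} the worst case is 11.
No size-3 selection achieves below 8.

8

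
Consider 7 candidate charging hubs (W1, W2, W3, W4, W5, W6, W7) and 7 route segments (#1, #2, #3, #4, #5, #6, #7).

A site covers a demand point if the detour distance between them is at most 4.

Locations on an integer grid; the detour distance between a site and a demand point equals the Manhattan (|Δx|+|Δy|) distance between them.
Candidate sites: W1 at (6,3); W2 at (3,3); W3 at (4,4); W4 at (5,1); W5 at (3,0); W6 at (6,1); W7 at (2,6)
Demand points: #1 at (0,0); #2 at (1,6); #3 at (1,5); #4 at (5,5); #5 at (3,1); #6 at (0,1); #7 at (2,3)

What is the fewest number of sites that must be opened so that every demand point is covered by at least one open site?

Coverage sets (demand points within 4 of each site):
  W1: {#4, #7}
  W2: {#3, #4, #5, #7}
  W3: {#3, #4, #5, #7}
  W4: {#4, #5}
  W5: {#1, #5, #6, #7}
  W6: {#5}
  W7: {#2, #3, #4, #7}
No single site covers all 7 demand points.
But {W5, W7} covers everything, so the minimum is 2.

2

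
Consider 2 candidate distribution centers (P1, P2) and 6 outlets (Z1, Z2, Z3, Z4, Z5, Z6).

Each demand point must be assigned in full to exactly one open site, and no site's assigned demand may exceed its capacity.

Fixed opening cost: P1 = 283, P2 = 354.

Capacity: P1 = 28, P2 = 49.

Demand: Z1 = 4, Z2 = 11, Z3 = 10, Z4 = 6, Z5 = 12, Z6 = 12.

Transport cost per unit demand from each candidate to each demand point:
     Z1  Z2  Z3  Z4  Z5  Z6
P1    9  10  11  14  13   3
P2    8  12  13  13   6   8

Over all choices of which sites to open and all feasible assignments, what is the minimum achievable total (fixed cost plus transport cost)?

Open {P1, P2}; cheapest assignment that respects the capacities:
  P1 (cap 28, load 23): Z2, Z6 — cost 11×10 + 12×3 = 146
  P2 (cap 49, load 32): Z1, Z3, Z4, Z5 — cost 4×8 + 10×13 + 6×13 + 12×6 = 312
  Shipping 458, fixed 637 → total 1095.
  Any other capacity-feasible assignment to {P1, P2} ships for at least 458.
Total demand is 55 and no other set of sites has combined capacity ≥ 55, so {P1, P2} is the only feasible choice of open sites. Minimum: 1095.

1095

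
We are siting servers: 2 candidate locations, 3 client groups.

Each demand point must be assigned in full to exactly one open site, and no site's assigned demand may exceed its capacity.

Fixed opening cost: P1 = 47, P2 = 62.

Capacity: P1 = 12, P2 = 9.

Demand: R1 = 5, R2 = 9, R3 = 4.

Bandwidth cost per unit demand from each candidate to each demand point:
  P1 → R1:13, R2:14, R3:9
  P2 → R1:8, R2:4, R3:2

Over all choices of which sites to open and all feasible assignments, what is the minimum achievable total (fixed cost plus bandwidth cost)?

Open {P1, P2}; cheapest assignment that respects the capacities:
  P1 (cap 12, load 9): R1, R3 — cost 5×13 + 4×9 = 101
  P2 (cap 9, load 9): R2 — cost 9×4 = 36
  Shipping 137, fixed 109 → total 246.
  Any other capacity-feasible assignment to {P1, P2} ships for at least 137.
Total demand is 18 and no other set of sites has combined capacity ≥ 18, so {P1, P2} is the only feasible choice of open sites. Minimum: 246.

246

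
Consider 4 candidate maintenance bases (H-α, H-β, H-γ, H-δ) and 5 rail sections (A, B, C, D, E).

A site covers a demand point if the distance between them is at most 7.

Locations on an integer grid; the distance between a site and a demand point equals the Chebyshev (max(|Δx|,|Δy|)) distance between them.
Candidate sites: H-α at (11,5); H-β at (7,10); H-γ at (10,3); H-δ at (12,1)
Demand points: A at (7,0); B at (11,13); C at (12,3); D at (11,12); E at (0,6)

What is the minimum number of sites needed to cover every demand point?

2

Coverage sets (demand points within 7 of each site):
  H-α: {A, C, D}
  H-β: {B, C, D, E}
  H-γ: {A, C}
  H-δ: {A, C}
No single site covers all 5 demand points.
But {H-α, H-β} covers everything, so the minimum is 2.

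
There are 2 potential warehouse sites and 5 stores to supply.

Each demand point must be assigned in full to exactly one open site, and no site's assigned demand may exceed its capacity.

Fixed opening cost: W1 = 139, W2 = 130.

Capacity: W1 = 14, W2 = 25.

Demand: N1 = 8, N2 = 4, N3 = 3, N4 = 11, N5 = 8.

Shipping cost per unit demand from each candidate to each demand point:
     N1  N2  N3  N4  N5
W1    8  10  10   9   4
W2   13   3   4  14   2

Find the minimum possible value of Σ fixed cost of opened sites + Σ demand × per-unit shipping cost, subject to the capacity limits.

Open {W1, W2}; cheapest assignment that respects the capacities:
  W1 (cap 14, load 11): N4 — cost 11×9 = 99
  W2 (cap 25, load 23): N1, N2, N3, N5 — cost 8×13 + 4×3 + 3×4 + 8×2 = 144
  Shipping 243, fixed 269 → total 512.
  Any other capacity-feasible assignment to {W1, W2} ships for at least 243.
Total demand is 34 and no other set of sites has combined capacity ≥ 34, so {W1, W2} is the only feasible choice of open sites. Minimum: 512.

512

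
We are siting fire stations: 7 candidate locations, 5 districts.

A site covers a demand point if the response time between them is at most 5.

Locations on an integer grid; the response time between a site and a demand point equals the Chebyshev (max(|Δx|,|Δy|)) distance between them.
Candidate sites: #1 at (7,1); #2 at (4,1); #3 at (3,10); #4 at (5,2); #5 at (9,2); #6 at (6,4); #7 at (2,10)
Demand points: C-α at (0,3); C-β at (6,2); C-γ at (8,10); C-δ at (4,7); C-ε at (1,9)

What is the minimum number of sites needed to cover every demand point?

2

Coverage sets (demand points within 5 of each site):
  #1: {C-β}
  #2: {C-α, C-β}
  #3: {C-γ, C-δ, C-ε}
  #4: {C-α, C-β, C-δ}
  #5: {C-β, C-δ}
  #6: {C-β, C-δ, C-ε}
  #7: {C-δ, C-ε}
No single site covers all 5 demand points.
But {#2, #3} covers everything, so the minimum is 2.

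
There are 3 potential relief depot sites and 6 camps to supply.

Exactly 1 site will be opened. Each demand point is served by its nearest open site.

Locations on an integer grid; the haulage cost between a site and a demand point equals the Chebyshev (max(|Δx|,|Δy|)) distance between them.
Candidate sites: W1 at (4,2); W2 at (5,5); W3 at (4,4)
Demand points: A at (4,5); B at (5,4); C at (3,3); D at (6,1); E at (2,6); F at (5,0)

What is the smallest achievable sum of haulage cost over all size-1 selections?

12

Open {W3}.
  A→W3 1, B→W3 1, C→W3 1, D→W3 3, E→W3 2, F→W3 4  ⇒ total 12.
Compare {W1}: total 14.
Compare {W2}: total 16.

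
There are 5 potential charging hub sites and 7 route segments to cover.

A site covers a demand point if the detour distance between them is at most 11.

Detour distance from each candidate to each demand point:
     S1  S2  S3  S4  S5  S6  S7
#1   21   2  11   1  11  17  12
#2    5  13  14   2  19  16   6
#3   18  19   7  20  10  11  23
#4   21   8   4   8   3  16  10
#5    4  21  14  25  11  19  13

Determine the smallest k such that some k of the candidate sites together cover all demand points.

Coverage sets (demand points within 11 of each site):
  #1: {S2, S3, S4, S5}
  #2: {S1, S4, S7}
  #3: {S3, S5, S6}
  #4: {S2, S3, S4, S5, S7}
  #5: {S1, S5}
No 2 sites suffice: every size-2 union leaves at least one demand point uncovered.
But {#1, #2, #3} covers everything, so the minimum is 3.

3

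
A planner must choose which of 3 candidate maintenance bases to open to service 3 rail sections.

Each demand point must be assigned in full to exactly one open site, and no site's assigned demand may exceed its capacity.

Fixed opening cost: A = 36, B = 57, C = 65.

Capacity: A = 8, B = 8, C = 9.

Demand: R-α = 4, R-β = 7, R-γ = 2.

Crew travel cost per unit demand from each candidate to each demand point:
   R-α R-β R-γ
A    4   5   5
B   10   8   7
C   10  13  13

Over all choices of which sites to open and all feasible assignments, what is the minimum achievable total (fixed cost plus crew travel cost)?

Open {A, B}; cheapest assignment that respects the capacities:
  A (cap 8, load 6): R-α, R-γ — cost 4×4 + 2×5 = 26
  B (cap 8, load 7): R-β — cost 7×8 = 56
  Shipping 82, fixed 93 → total 175.
  Any other capacity-feasible assignment to {A, B} ships for at least 82.
Compare {A, C}: its best feasible assignment gives total 202.
Compare {A, B, C}: its best feasible assignment gives total 240.
Every other set of open sites that can feasibly serve all demand totals ≥ 202 even under its best assignment. Minimum: 175.

175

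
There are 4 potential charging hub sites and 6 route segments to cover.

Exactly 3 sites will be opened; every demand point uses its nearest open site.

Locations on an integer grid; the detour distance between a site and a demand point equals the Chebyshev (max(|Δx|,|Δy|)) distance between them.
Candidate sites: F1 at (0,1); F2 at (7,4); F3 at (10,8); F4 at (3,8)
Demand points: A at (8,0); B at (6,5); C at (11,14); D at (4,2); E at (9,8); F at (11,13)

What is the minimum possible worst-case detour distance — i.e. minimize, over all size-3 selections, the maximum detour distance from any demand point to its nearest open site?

6

Open {F1, F2, F3}.
  Farthest demand point is C at detour distance 6 (to F3); all others are ≤ 6.
With {F2, F3, F4} the worst case is 6.
With {F1, F2, F4} the worst case is 8.
No size-3 selection achieves below 6.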